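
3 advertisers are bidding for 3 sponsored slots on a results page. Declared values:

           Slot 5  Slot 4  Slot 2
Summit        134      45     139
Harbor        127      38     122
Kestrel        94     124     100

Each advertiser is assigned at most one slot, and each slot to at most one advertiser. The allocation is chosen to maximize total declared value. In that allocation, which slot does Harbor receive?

This is a one-to-one assignment (maximum-weight bipartite matching).
Optimal: Summit→Slot 2 ($139), Harbor→Slot 5 ($127), Kestrel→Slot 4 ($124) — total 139+127+124 = $390.
Column-greedy (each slot in turn goes to its best remaining advertiser) gives $380, worse by 10.
Next-best assignment: Summit→Slot 5, Harbor→Slot 2, Kestrel→Slot 4 = $380.

Harbor receives Slot 5.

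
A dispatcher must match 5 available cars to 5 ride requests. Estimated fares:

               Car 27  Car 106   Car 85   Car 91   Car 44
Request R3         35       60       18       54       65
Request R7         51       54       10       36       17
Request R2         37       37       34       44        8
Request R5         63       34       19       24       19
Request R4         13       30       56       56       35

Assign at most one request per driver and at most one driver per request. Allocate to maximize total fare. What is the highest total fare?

This is a one-to-one assignment (maximum-weight bipartite matching).
Optimal: Car 27→Request R5 ($63), Car 106→Request R7 ($54), Car 85→Request R4 ($56), Car 91→Request R2 ($44), Car 44→Request R3 ($65) — total 63+54+56+44+65 = $282.
Row-greedy (each driver in turn takes its best remaining request) gives $240, worse by 42.
No other one-to-one assignment exceeds $282.

Max total: $282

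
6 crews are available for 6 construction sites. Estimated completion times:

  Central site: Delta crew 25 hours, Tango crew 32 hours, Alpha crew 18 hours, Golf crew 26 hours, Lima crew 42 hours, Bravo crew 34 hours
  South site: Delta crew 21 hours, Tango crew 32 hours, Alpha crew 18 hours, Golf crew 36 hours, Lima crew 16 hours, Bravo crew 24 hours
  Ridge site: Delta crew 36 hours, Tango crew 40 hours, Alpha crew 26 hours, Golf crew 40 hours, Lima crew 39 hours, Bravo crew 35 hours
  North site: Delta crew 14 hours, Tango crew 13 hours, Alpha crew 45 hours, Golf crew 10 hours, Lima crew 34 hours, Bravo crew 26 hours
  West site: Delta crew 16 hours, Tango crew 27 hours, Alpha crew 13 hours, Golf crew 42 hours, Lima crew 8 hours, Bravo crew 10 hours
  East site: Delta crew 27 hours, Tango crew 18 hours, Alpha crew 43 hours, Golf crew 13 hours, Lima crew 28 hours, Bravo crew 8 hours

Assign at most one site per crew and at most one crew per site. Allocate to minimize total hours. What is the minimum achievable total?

Min total: 102 hours

Optimal: Delta crew→South site (21 hours), Tango crew→North site (13 hours), Alpha crew→Ridge site (26 hours), Golf crew→Central site (26 hours), Lima crew→West site (8 hours), Bravo crew→East site (8 hours) — total 21+13+26+26+8+8 = 102 hours.
Row-greedy (each crew in turn takes its cheapest remaining site) gives 122 hours, worse by 20.
Every other assignment is strictly worse.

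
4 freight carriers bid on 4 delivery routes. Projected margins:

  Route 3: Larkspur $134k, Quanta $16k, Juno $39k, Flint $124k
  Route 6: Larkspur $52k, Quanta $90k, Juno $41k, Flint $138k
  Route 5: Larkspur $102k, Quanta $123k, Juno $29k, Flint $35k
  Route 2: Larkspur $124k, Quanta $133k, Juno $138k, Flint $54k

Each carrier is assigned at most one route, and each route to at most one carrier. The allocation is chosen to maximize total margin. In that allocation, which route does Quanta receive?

Quanta receives Route 5.

Treat this as an assignment problem: match each carrier to one route.
Optimal: Larkspur→Route 3 ($134k), Quanta→Route 5 ($123k), Juno→Route 2 ($138k), Flint→Route 6 ($138k) — total 134+123+138+138 = $533k.
Row-greedy (each carrier in turn takes its best remaining route) gives $343k, worse by 190.
Next-best assignment: Larkspur→Route 5, Quanta→Route 6, Juno→Route 2, Flint→Route 3 = $454k.
Swapping Flint↔Larkspur (Flint→Route 3 $124k, Larkspur→Route 6 $52k) loses 96.
Quanta's own top route is Route 2 ($133k), but forcing Quanta→Route 2 and reassigning the rest optimally gives only $434k — worse by 99.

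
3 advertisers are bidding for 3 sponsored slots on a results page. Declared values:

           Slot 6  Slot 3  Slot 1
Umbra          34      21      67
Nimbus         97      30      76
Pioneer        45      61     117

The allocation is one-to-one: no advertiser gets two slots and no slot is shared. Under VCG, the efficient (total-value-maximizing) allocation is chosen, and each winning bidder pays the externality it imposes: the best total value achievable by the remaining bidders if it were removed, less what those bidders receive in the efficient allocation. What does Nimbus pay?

Nimbus pays $13.

Efficient allocation: Umbra→Slot 3 ($21), Nimbus→Slot 6 ($97), Pioneer→Slot 1 ($117); total welfare W = $235.
Nimbus receives Slot 6 at value $97, so the others get W − 97 = $138.
Without Nimbus: best allocation of the remaining 2 bidders over all 3 slots is Umbra→Slot 6 ($34), Pioneer→Slot 1 ($117), total $151.
VCG payment = (others' best without Nimbus) − (others' welfare with Nimbus) = 151 − 138 = $13.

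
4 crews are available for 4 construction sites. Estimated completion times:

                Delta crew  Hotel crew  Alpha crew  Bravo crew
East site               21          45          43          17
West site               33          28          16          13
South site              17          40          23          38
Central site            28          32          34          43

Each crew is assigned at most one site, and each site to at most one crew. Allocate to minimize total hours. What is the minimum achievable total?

Min total: 82 hours

Treat this as an assignment problem: match each crew to one site.
Optimal: Delta crew→South site (17 hours), Hotel crew→Central site (32 hours), Alpha crew→West site (16 hours), Bravo crew→East site (17 hours) — total 17+32+16+17 = 82 hours.
Min-entry greedy (repeatedly take the single cheapest remaining cell) gives 105 hours, worse by 23.
Next-best assignment: Delta crew→East site, Hotel crew→Central site, Alpha crew→South site, Bravo crew→West site = 89 hours.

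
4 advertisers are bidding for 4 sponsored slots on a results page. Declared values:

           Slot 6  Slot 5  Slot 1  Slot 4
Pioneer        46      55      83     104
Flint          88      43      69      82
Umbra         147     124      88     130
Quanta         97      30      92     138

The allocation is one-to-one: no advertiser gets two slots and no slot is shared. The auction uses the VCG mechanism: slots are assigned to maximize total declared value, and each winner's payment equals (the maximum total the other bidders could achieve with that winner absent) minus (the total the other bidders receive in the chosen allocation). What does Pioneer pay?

Efficient allocation: Pioneer→Slot 1 ($83), Flint→Slot 6 ($88), Umbra→Slot 5 ($124), Quanta→Slot 4 ($138); total welfare W = $433.
Pioneer receives Slot 1 at value $83, so the others get W − 83 = $350.
Without Pioneer: best allocation of the remaining 3 bidders over all 4 slots is Flint→Slot 1 ($69), Umbra→Slot 6 ($147), Quanta→Slot 4 ($138), total $354.
VCG payment = (others' best without Pioneer) − (others' welfare with Pioneer) = 354 − 350 = $4.

Pioneer pays $4.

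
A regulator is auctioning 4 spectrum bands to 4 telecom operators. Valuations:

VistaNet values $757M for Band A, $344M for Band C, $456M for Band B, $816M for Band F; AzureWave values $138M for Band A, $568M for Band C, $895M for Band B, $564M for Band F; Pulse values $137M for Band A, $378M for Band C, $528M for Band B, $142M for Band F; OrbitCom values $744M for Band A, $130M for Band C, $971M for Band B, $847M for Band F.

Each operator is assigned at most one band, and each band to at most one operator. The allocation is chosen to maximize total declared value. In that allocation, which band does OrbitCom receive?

OrbitCom receives Band F.

Optimal: VistaNet→Band A ($757M), AzureWave→Band B ($895M), Pulse→Band C ($378M), OrbitCom→Band F ($847M) — total 757+895+378+847 = $2877M.
Row-greedy (each operator in turn takes its best remaining band) gives $2833M, worse by 44.
Swapping VistaNet↔Pulse (VistaNet→Band C $344M, Pulse→Band A $137M) loses 654.
OrbitCom's own top band is Band B ($971M), but forcing OrbitCom→Band B and reassigning the rest optimally gives only $2670M — worse by 207.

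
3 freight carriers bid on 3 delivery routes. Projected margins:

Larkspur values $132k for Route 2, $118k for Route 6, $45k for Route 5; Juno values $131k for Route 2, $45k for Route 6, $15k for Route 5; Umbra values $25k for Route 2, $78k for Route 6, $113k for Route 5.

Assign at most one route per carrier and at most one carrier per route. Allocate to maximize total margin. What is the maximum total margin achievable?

Maximum total: $362k

Optimal: Larkspur→Route 6 ($118k), Juno→Route 2 ($131k), Umbra→Route 5 ($113k) — total 118+131+113 = $362k.
Max-entry greedy (repeatedly take the single best remaining cell) gives $290k, worse by 72.
Next-best assignment: Larkspur→Route 2, Juno→Route 6, Umbra→Route 5 = $290k.
Checked against all permutations: $362k is optimal.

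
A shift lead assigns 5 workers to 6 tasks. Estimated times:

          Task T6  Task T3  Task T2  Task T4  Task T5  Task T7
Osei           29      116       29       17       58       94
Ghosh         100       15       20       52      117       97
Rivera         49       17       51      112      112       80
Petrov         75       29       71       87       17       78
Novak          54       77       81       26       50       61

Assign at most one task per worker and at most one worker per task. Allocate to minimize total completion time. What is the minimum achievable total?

Optimal: Osei→Task T6 (29 min), Ghosh→Task T2 (20 min), Rivera→Task T3 (17 min), Petrov→Task T5 (17 min), Novak→Task T4 (26 min) — total 29+20+17+17+26 = 109 min.
Next-best assignment: Osei→Task T4, Ghosh→Task T2, Rivera→Task T3, Petrov→Task T5, Novak→Task T6 = 125 min.
Swapping Ghosh↔Petrov (Ghosh→Task T5 117 min, Petrov→Task T2 71 min) adds 151.

Minimum total: 109 min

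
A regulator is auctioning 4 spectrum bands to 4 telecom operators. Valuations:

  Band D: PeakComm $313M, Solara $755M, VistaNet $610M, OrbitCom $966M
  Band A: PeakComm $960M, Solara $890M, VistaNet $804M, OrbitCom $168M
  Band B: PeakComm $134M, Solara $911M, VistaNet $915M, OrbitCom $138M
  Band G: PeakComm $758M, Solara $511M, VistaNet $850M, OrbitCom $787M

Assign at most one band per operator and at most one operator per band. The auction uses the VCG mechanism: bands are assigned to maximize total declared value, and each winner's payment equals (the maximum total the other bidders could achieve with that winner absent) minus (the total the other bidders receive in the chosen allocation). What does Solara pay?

Efficient allocation: PeakComm→Band A ($960M), Solara→Band B ($911M), VistaNet→Band G ($850M), OrbitCom→Band D ($966M); total welfare W = $3687M.
Solara receives Band B at value $911M, so the others get W − 911 = $2776M.
Without Solara: best allocation of the remaining 3 bidders over all 4 bands is PeakComm→Band A ($960M), VistaNet→Band B ($915M), OrbitCom→Band D ($966M), total $2841M.
VCG payment = (others' best without Solara) − (others' welfare with Solara) = 2841 − 2776 = $65M.

Solara pays $65M.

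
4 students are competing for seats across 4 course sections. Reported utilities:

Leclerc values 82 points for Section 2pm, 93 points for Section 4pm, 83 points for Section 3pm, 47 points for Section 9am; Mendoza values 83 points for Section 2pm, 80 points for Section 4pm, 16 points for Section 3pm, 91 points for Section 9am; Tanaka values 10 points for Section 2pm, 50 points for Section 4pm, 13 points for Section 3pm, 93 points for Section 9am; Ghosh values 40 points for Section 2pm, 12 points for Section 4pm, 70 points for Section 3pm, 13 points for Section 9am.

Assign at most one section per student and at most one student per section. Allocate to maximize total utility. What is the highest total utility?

Max total: 339 points

Optimal: Leclerc→Section 4pm (93 points), Mendoza→Section 2pm (83 points), Tanaka→Section 9am (93 points), Ghosh→Section 3pm (70 points) — total 93+83+93+70 = 339 points.
Row-greedy (each student in turn takes its best remaining section) gives 237 points, worse by 102.
Checked against all permutations: 339 points is optimal.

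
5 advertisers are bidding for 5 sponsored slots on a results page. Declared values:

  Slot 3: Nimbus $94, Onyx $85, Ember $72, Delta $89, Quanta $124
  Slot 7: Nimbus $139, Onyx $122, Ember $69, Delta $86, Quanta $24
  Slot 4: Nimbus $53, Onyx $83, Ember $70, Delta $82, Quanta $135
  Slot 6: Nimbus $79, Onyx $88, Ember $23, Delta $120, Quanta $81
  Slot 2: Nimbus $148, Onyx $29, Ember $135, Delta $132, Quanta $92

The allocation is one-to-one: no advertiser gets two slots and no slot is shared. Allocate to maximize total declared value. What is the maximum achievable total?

Maximum total: $614

Optimal: Nimbus→Slot 7 ($139), Onyx→Slot 3 ($85), Ember→Slot 2 ($135), Delta→Slot 6 ($120), Quanta→Slot 4 ($135) — total 139+85+135+120+135 = $614.
Row-greedy (each advertiser in turn takes its best remaining slot) gives $597, worse by 17.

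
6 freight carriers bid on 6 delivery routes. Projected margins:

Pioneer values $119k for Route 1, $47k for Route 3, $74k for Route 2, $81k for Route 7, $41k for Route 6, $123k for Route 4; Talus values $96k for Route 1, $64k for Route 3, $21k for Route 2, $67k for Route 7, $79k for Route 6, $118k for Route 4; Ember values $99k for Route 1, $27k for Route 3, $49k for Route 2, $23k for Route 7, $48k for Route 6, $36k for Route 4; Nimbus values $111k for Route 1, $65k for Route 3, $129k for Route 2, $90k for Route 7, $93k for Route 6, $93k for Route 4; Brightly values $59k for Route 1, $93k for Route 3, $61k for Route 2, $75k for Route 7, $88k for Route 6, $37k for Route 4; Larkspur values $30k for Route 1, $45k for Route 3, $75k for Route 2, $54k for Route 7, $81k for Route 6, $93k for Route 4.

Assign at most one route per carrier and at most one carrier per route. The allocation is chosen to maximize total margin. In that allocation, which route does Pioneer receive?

Pioneer receives Route 7.

Optimal: Pioneer→Route 7 ($81k), Talus→Route 4 ($118k), Ember→Route 1 ($99k), Nimbus→Route 2 ($129k), Brightly→Route 3 ($93k), Larkspur→Route 6 ($81k) — total 81+118+99+129+93+81 = $601k.
Row-greedy (each carrier in turn takes its best remaining route) gives $508k, worse by 93.
Checked against all permutations: $601k is optimal.
Pioneer's own top route is Route 4 ($123k), but forcing Pioneer→Route 4 and reassigning the rest optimally gives only $592k — worse by 9.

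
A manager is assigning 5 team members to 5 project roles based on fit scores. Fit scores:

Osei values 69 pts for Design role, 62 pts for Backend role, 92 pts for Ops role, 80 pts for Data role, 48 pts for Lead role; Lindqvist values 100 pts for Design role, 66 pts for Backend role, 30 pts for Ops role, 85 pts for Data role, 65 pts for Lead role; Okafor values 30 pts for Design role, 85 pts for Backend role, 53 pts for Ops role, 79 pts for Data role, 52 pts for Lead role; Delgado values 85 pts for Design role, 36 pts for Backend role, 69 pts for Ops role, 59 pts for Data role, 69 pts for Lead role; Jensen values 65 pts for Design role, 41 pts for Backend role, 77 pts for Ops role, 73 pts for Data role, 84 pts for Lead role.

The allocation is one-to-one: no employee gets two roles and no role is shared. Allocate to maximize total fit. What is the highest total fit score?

Optimal: Osei→Ops role (92 pts), Lindqvist→Data role (85 pts), Okafor→Backend role (85 pts), Delgado→Design role (85 pts), Jensen→Lead role (84 pts) — total 92+85+85+85+84 = 431 pts.
Row-greedy (each employee in turn takes its best remaining role) gives 419 pts, worse by 12.
No other one-to-one assignment exceeds 431 pts.

Maximum total: 431 pts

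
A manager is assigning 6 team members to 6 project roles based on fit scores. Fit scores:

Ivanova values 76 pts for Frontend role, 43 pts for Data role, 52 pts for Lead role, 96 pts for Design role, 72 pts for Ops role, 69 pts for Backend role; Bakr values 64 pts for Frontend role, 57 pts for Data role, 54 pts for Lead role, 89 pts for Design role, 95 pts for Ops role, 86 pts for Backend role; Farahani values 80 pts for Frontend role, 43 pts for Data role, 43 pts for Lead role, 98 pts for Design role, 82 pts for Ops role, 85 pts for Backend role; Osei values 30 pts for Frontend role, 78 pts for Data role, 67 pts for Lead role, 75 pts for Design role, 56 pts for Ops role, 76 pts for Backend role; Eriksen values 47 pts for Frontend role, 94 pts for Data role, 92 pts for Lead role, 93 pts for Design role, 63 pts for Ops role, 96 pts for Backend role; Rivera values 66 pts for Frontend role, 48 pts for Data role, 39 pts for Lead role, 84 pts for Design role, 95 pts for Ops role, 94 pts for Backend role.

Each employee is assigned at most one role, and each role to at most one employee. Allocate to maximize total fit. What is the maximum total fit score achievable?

Optimal: Ivanova→Design role (96 pts), Bakr→Ops role (95 pts), Farahani→Frontend role (80 pts), Osei→Data role (78 pts), Eriksen→Lead role (92 pts), Rivera→Backend role (94 pts) — total 96+95+80+78+92+94 = 535 pts.
Column-greedy (each role in turn goes to its best remaining employee) gives 526 pts, worse by 9.
Swapping Osei↔Farahani (Osei→Frontend role 30 pts, Farahani→Data role 43 pts) loses 85.
Checked against all permutations: 535 pts is optimal.

Maximum total: 535 pts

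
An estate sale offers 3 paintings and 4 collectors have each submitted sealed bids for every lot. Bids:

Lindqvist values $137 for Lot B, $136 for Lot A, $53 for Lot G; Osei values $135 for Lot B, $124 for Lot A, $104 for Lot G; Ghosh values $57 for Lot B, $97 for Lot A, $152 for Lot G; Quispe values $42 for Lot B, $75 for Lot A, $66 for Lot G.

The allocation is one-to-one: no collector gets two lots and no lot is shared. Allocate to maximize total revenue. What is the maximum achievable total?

Optimal: Osei→Lot B ($135), Lindqvist→Lot A ($136), Ghosh→Lot G ($152) — total 135+136+152 = $423.
Max-entry greedy (repeatedly take the single best remaining cell) gives $413, worse by 10.
Swapping Lindqvist↔Osei (Lindqvist→Lot B $137, Osei→Lot A $124) loses 10.

Maximum total: $423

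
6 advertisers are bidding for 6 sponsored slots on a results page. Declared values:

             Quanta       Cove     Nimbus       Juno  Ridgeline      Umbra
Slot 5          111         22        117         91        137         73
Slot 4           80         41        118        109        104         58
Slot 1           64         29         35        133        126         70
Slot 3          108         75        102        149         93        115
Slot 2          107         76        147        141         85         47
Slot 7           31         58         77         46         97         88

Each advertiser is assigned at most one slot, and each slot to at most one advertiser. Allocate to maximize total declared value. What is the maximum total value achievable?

Maximum total: $670

This is the linear assignment problem.
Optimal: Quanta→Slot 4 ($80), Cove→Slot 7 ($58), Nimbus→Slot 2 ($147), Juno→Slot 1 ($133), Ridgeline→Slot 5 ($137), Umbra→Slot 3 ($115) — total 80+58+147+133+137+115 = $670.
Max-entry greedy (repeatedly take the single best remaining cell) gives $630, worse by 40.
Next-best assignment: Quanta→Slot 5, Cove→Slot 7, Nimbus→Slot 4, Juno→Slot 2, Ridgeline→Slot 1, Umbra→Slot 3 = $669.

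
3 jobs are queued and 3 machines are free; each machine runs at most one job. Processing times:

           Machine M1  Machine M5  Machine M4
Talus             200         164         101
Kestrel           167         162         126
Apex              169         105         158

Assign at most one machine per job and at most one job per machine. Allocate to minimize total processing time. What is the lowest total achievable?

This is the linear assignment problem.
Optimal: Talus→Machine M4 (101 min), Kestrel→Machine M1 (167 min), Apex→Machine M5 (105 min) — total 101+167+105 = 373 min.
Row-greedy (each job in turn takes its cheapest remaining machine) gives 432 min, worse by 59.
Swapping Kestrel↔Talus (Kestrel→Machine M4 126 min, Talus→Machine M1 200 min) adds 58.

Minimum total: 373 min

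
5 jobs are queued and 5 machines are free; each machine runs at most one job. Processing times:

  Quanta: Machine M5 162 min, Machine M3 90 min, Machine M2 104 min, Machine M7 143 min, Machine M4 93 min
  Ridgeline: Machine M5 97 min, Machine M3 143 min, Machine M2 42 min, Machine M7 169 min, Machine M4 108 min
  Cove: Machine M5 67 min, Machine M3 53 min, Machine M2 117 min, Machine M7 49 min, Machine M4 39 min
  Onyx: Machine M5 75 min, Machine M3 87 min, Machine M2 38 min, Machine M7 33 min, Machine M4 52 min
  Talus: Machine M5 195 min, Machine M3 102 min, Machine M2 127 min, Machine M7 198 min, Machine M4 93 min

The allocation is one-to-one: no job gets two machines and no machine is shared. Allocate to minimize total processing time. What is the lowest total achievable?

Treat this as an assignment problem: match each job to one machine.
Optimal: Quanta→Machine M3 (90 min), Ridgeline→Machine M2 (42 min), Cove→Machine M5 (67 min), Onyx→Machine M7 (33 min), Talus→Machine M4 (93 min) — total 90+42+67+33+93 = 325 min.
Next-best assignment: Quanta→Machine M4, Ridgeline→Machine M2, Cove→Machine M5, Onyx→Machine M7, Talus→Machine M3 = 337 min.

Min total: 325 min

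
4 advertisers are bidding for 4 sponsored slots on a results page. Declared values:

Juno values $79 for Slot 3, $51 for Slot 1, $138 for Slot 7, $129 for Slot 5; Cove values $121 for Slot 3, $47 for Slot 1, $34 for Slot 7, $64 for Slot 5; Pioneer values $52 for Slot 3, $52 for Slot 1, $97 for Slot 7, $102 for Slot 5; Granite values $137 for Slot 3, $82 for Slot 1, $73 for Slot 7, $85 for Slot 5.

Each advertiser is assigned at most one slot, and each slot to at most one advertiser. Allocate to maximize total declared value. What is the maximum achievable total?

Optimal: Juno→Slot 7 ($138), Cove→Slot 3 ($121), Pioneer→Slot 5 ($102), Granite→Slot 1 ($82) — total 138+121+102+82 = $443.
Max-entry greedy (repeatedly take the single best remaining cell) gives $424, worse by 19.
Every other assignment is strictly worse.

Max total: $443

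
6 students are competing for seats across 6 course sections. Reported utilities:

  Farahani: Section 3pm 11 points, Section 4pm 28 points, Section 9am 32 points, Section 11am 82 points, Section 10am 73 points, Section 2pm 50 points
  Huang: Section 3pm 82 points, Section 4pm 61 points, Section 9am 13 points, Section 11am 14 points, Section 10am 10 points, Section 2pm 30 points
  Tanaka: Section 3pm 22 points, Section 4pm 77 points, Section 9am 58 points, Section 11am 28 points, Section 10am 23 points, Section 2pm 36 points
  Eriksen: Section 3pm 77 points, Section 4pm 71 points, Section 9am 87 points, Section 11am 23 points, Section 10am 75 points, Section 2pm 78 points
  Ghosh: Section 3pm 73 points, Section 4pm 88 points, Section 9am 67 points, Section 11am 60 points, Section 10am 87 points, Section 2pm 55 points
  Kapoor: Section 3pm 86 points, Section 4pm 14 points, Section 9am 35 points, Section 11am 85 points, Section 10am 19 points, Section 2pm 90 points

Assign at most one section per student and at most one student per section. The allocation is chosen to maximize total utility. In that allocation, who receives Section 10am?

Ghosh receives Section 10am.

Optimal: Farahani→Section 11am (82 points), Huang→Section 3pm (82 points), Tanaka→Section 4pm (77 points), Eriksen→Section 9am (87 points), Ghosh→Section 10am (87 points), Kapoor→Section 2pm (90 points) — total 82+82+77+87+87+90 = 505 points.
Column-greedy (each section in turn goes to its best remaining student) gives 396 points, worse by 109.
Ghosh's own top section is Section 4pm (88 points), but forcing Ghosh→Section 4pm and reassigning the rest optimally gives only 475 points — worse by 30.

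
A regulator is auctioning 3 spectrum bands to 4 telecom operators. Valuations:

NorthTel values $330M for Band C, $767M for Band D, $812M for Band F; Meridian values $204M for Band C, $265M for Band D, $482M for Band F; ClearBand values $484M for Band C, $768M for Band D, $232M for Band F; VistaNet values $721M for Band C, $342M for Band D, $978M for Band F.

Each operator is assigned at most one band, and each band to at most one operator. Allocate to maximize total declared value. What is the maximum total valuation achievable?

Max total: $2301M

Optimal: VistaNet→Band C ($721M), ClearBand→Band D ($768M), NorthTel→Band F ($812M) — total 721+768+812 = $2301M.
Row-greedy (each operator in turn takes its best remaining band) gives $1561M, worse by 740.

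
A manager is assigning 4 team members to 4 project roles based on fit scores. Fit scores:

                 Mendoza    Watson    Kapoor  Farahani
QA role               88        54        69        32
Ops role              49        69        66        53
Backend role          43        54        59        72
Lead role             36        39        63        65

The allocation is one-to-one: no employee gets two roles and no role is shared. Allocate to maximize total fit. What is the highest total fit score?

Optimal: Mendoza→QA role (88 pts), Watson→Ops role (69 pts), Kapoor→Lead role (63 pts), Farahani→Backend role (72 pts) — total 88+69+63+72 = 292 pts.

Max total: 292 pts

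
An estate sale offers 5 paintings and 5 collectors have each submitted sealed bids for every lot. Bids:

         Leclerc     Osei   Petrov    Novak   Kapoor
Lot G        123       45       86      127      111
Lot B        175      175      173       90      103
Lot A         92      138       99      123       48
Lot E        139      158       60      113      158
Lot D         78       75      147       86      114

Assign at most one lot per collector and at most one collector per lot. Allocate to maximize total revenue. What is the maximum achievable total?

Max total: $745

Optimal: Leclerc→Lot B ($175), Osei→Lot A ($138), Petrov→Lot D ($147), Novak→Lot G ($127), Kapoor→Lot E ($158) — total 175+138+147+127+158 = $745.
Max-entry greedy (repeatedly take the single best remaining cell) gives $655, worse by 90.
Next-best assignment: Leclerc→Lot G, Osei→Lot B, Petrov→Lot D, Novak→Lot A, Kapoor→Lot E = $726.
Checked against all permutations: $745 is optimal.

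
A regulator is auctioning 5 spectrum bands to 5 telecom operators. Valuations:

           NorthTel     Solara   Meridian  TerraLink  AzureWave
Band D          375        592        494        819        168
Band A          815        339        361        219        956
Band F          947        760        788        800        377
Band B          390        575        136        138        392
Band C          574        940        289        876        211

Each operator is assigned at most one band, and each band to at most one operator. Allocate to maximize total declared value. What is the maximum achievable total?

Optimal: NorthTel→Band B ($390M), Solara→Band C ($940M), Meridian→Band F ($788M), TerraLink→Band D ($819M), AzureWave→Band A ($956M) — total 390+940+788+819+956 = $3893M.
Column-greedy (each band in turn goes to its best remaining operator) gives $3586M, worse by 307.
Every other assignment is strictly worse.

Max total: $3893M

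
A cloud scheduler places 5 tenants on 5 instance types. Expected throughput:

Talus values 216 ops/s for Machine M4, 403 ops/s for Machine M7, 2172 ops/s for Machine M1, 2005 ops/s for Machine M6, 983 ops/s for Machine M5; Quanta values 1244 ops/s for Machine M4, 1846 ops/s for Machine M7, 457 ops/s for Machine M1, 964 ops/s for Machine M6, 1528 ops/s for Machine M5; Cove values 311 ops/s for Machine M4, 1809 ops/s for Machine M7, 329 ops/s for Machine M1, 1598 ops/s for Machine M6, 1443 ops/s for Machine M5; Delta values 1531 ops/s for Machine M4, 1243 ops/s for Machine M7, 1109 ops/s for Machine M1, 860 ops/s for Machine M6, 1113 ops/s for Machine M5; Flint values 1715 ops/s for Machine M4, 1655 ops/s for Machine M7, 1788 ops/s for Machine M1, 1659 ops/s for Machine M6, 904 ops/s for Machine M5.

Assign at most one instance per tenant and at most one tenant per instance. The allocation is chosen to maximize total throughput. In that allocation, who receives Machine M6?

Flint receives Machine M6.

Optimal: Talus→Machine M1 (2172 ops/s), Quanta→Machine M5 (1528 ops/s), Cove→Machine M7 (1809 ops/s), Delta→Machine M4 (1531 ops/s), Flint→Machine M6 (1659 ops/s) — total 2172+1528+1809+1531+1659 = 8699 ops/s.
Column-greedy (each instance in turn goes to its best remaining tenant) gives 8444 ops/s, worse by 255.
Swapping Cove↔Flint (Cove→Machine M6 1598 ops/s, Flint→Machine M7 1655 ops/s) loses 215.
Flint's own top instance is Machine M1 (1788 ops/s), but forcing Flint→Machine M1 and reassigning the rest optimally gives only 8661 ops/s — worse by 38.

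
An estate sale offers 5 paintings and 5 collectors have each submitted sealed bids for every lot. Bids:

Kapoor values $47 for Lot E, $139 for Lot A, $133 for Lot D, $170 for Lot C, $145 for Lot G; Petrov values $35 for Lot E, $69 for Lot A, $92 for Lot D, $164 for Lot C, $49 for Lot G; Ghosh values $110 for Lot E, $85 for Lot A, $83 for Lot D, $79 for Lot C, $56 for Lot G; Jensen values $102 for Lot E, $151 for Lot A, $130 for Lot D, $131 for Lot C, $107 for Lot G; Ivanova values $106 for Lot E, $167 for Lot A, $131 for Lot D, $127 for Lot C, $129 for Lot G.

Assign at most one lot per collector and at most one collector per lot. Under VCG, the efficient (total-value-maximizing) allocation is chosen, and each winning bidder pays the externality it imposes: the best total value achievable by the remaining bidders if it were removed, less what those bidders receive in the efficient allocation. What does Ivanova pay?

Ivanova pays $21.

Efficient allocation: Kapoor→Lot G ($145), Petrov→Lot C ($164), Ghosh→Lot E ($110), Jensen→Lot D ($130), Ivanova→Lot A ($167); total welfare W = $716.
Ivanova receives Lot A at value $167, so the others get W − 167 = $549.
Without Ivanova: best allocation of the remaining 4 bidders over all 5 lots is Kapoor→Lot G ($145), Petrov→Lot C ($164), Ghosh→Lot E ($110), Jensen→Lot A ($151), total $570.
VCG payment = (others' best without Ivanova) − (others' welfare with Ivanova) = 570 − 549 = $21.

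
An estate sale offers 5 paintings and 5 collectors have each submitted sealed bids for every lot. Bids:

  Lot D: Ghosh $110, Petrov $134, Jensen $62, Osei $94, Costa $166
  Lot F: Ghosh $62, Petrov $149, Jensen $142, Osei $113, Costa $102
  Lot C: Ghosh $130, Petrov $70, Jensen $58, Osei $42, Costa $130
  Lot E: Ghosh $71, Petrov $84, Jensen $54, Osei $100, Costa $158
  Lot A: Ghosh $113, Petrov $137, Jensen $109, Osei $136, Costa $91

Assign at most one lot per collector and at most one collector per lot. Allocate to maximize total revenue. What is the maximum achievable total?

This is a one-to-one assignment (maximum-weight bipartite matching).
Optimal: Ghosh→Lot C ($130), Petrov→Lot D ($134), Jensen→Lot F ($142), Osei→Lot A ($136), Costa→Lot E ($158) — total 130+134+142+136+158 = $700.
Row-greedy (each collector in turn takes its best remaining lot) gives $654, worse by 46.
Next-best assignment: Ghosh→Lot C, Petrov→Lot A, Jensen→Lot F, Osei→Lot E, Costa→Lot D = $675.

Maximum total: $700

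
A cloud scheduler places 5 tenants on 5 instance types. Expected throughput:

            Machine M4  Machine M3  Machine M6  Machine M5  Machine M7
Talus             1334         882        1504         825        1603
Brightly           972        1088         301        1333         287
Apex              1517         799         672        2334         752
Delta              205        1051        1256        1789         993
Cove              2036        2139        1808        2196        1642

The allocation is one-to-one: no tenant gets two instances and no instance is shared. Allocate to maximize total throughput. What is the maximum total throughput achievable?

This is the linear assignment problem.
Optimal: Talus→Machine M7 (1603 ops/s), Brightly→Machine M3 (1088 ops/s), Apex→Machine M5 (2334 ops/s), Delta→Machine M6 (1256 ops/s), Cove→Machine M4 (2036 ops/s) — total 1603+1088+2334+1256+2036 = 8317 ops/s.
Max-entry greedy (repeatedly take the single best remaining cell) gives 8304 ops/s, worse by 13.
Next-best assignment: Talus→Machine M7, Brightly→Machine M4, Apex→Machine M5, Delta→Machine M6, Cove→Machine M3 = 8304 ops/s.

Maximum total: 8317 ops/s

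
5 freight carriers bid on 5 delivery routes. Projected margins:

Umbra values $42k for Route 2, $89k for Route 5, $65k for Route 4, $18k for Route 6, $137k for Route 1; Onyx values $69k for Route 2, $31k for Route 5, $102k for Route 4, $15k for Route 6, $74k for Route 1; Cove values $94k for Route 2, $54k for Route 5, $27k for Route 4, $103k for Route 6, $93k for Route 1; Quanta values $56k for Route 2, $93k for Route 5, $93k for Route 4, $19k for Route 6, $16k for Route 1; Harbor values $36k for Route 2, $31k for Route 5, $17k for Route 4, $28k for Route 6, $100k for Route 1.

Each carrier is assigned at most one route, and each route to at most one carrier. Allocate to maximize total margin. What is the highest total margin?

Max total: $471k

This is a one-to-one assignment (maximum-weight bipartite matching).
Optimal: Umbra→Route 1 ($137k), Onyx→Route 4 ($102k), Cove→Route 6 ($103k), Quanta→Route 5 ($93k), Harbor→Route 2 ($36k) — total 137+102+103+93+36 = $471k.
Column-greedy (each route in turn goes to its best remaining carrier) gives $454k, worse by 17.
Swapping Umbra↔Harbor (Umbra→Route 2 $42k, Harbor→Route 1 $100k) loses 31.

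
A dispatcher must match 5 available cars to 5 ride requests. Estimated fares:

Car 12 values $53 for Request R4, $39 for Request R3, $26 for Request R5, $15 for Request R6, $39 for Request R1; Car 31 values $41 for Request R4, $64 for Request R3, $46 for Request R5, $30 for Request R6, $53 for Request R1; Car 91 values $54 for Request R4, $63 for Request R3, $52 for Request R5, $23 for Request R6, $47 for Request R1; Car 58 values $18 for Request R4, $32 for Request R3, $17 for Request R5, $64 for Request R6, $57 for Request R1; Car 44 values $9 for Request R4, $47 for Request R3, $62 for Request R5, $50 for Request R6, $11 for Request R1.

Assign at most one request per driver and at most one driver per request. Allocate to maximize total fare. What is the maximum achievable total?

Max total: $295

This is a one-to-one assignment (maximum-weight bipartite matching).
Optimal: Car 12→Request R4 ($53), Car 31→Request R1 ($53), Car 91→Request R3 ($63), Car 58→Request R6 ($64), Car 44→Request R5 ($62) — total 53+53+63+64+62 = $295.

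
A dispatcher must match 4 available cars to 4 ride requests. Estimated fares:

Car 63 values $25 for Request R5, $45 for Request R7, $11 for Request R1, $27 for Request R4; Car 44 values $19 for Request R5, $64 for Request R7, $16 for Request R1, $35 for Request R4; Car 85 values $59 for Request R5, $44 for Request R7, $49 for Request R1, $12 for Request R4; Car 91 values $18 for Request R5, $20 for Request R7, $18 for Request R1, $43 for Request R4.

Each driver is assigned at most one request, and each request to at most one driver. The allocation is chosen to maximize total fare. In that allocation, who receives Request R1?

Car 85 receives Request R1.

Optimal: Car 63→Request R5 ($25), Car 44→Request R7 ($64), Car 85→Request R1 ($49), Car 91→Request R4 ($43) — total 25+64+49+43 = $181.
Max-entry greedy (repeatedly take the single best remaining cell) gives $177, worse by 4.
Next-best assignment: Car 63→Request R1, Car 44→Request R7, Car 85→Request R5, Car 91→Request R4 = $177.
Checked against all permutations: $181 is optimal.
Car 85's own top request is Request R5 ($59), but forcing Car 85→Request R5 and reassigning the rest optimally gives only $177 — worse by 4.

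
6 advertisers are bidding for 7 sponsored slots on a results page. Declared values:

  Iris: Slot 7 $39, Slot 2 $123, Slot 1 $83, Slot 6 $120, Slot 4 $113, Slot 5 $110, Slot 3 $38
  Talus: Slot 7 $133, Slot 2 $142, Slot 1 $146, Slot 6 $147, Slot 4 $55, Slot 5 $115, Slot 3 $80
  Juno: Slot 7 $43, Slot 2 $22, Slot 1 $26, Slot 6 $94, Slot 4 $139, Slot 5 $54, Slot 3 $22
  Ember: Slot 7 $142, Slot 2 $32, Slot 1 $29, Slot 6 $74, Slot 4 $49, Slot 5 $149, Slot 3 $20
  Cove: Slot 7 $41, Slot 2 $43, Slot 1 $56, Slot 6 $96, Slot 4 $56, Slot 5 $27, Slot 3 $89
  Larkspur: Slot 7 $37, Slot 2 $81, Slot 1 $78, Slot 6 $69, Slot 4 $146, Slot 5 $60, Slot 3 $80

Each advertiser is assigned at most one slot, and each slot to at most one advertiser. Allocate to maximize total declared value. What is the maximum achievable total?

Max total: $747

This is the linear assignment problem.
Optimal: Iris→Slot 2 ($123), Talus→Slot 1 ($146), Juno→Slot 6 ($94), Ember→Slot 5 ($149), Cove→Slot 3 ($89), Larkspur→Slot 4 ($146) — total 123+146+94+149+89+146 = $747.
Row-greedy (each advertiser in turn takes its best remaining slot) gives $725, worse by 22.
Next-best assignment: Iris→Slot 2, Talus→Slot 1, Juno→Slot 6, Ember→Slot 7, Cove→Slot 3, Larkspur→Slot 4 = $740.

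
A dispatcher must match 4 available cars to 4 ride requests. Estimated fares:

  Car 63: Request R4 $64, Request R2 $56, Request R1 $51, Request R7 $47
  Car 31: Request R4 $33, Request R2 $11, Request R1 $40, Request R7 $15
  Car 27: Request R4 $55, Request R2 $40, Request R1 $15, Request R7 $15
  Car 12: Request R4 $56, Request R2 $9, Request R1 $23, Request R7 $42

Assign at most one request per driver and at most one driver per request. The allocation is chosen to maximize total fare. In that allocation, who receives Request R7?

Car 12 receives Request R7.

This is the linear assignment problem.
Optimal: Car 63→Request R2 ($56), Car 31→Request R1 ($40), Car 27→Request R4 ($55), Car 12→Request R7 ($42) — total 56+40+55+42 = $193.
Column-greedy (each request in turn goes to its best remaining driver) gives $186, worse by 7.
Swapping Car 12↔Car 63 (Car 12→Request R2 $9, Car 63→Request R7 $47) loses 42.
Car 12's own top request is Request R4 ($56), but forcing Car 12→Request R4 and reassigning the rest optimally gives only $183 — worse by 10.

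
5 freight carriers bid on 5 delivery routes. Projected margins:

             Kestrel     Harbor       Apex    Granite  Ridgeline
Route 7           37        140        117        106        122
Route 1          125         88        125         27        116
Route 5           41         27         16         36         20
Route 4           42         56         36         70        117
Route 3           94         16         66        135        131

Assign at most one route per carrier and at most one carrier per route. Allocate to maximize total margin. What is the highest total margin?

Optimal: Kestrel→Route 5 ($41k), Harbor→Route 7 ($140k), Apex→Route 1 ($125k), Granite→Route 3 ($135k), Ridgeline→Route 4 ($117k) — total 41+140+125+135+117 = $558k.
Max-entry greedy (repeatedly take the single best remaining cell) gives $533k, worse by 25.
Next-best assignment: Kestrel→Route 1, Harbor→Route 7, Apex→Route 5, Granite→Route 3, Ridgeline→Route 4 = $533k.
Checked against all permutations: $558k is optimal.

Max total: $558k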